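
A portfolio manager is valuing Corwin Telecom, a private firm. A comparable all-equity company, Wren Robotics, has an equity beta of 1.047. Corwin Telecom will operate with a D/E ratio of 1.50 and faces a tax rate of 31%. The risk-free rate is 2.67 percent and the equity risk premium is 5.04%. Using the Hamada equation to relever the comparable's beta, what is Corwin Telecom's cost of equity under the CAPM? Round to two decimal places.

13.41%

β_L = β_U × [1 + (1 − t)(D/E)] = 1.047 × [1 + (1 − 0.31) × 1.50]
    = 1.047 × [1 + 0.69 × 1.50] = 1.047 × 2.0350 = 2.1306
E(R) = R_f + β_L × MRP = 2.67% + 2.1306 × 5.04% = 13.41%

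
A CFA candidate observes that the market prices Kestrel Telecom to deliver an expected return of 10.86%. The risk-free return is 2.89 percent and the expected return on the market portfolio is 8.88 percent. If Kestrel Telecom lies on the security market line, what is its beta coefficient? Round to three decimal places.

1.331

MRP = 8.88% − 2.89% = 5.99%
β = (E(R) − R_f) / MRP = (10.86% − 2.89%) / 5.99% = 7.97% / 5.99% = 1.331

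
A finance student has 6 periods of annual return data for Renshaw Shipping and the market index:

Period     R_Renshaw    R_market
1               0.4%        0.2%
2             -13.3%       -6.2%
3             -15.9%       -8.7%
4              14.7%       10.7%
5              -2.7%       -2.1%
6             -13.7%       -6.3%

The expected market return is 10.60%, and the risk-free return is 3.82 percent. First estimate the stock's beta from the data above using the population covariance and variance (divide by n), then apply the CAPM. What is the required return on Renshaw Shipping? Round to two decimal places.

14.99%

Mean R_i = (0.4 − 13.3 − 15.9 + 14.7 − 2.7 − 13.7) / 6 = -5.0833%
Mean R_m = (0.2 − 6.2 − 8.7 + 10.7 − 2.1 − 6.3) / 6 = -2.0667%
Σ(R_i − R̄_i)(R_m − R̄_m) = 407.1067  ⇒  Cov = 407.1067 / 6 = 67.8511
Σ(R_m − R̄_m)² = 247.1333  ⇒  Var(R_m) = 247.1333 / 6 = 41.1889
β = Cov / Var(R_m) = 67.8511 / 41.1889 = 1.6473
MRP = 10.60% − 3.82% = 6.78%
E(R) = R_f + β × MRP = 3.82% + 1.6473 × 6.78% = 14.99%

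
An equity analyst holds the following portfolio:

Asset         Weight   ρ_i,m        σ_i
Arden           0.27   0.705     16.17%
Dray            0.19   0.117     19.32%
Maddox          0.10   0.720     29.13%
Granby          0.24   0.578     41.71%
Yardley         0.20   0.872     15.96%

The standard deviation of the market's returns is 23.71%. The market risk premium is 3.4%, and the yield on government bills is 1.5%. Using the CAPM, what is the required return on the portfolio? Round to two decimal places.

3.53%

β_Arden = 0.705 × 16.17% / 23.71% = 0.4808
β_Dray = 0.117 × 19.32% / 23.71% = 0.0953
β_Maddox = 0.720 × 29.13% / 23.71% = 0.8846
β_Granby = 0.578 × 41.71% / 23.71% = 1.0168
β_Yardley = 0.872 × 15.96% / 23.71% = 0.5870
β_P = Σ w_i β_i = 0.27×0.4808 + 0.19×0.0953 + 0.10×0.8846 + 0.24×1.0168 + 0.20×0.5870 = 0.5978
E(R_P) = R_f + β_P × MRP = 1.5% + 0.5978 × 3.4% = 3.53%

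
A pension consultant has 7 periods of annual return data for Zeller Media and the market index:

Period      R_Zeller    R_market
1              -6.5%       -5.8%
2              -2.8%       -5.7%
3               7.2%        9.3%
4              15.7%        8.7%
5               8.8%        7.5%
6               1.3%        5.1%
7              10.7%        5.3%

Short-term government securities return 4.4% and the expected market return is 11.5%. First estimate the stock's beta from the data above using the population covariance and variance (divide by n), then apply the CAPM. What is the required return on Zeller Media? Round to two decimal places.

Mean R_i = (-6.5 − 2.8 + 7.2 + 15.7 + 8.8 + 1.3 + 10.7) / 7 = 4.9143%
Mean R_m = (-5.8 − 5.7 + 9.3 + 8.7 + 7.5 + 5.1 + 5.3) / 7 = 3.4857%
Σ(R_i − R̄_i)(R_m − R̄_m) = 266.6414  ⇒  Cov = 266.6414 / 7 = 38.0916
Σ(R_m − R̄_m)² = 253.6086  ⇒  Var(R_m) = 253.6086 / 7 = 36.2298
β = Cov / Var(R_m) = 38.0916 / 36.2298 = 1.0514
MRP = 11.5% − 4.4% = 7.10%
E(R) = R_f + β × MRP = 4.4% + 1.0514 × 7.1% = 11.86%

11.86%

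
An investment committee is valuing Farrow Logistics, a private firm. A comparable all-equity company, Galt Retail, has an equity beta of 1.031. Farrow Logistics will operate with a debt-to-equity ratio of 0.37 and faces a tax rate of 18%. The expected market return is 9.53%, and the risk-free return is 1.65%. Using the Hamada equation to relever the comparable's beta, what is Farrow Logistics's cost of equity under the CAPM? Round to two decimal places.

12.24%

β_L = β_U × [1 + (1 − t)(D/E)] = 1.031 × [1 + (1 − 0.18) × 0.37]
    = 1.031 × [1 + 0.82 × 0.37] = 1.031 × 1.3034 = 1.3438
MRP = 9.53% − 1.65% = 7.88%
E(R) = R_f + β_L × MRP = 1.65% + 1.3438 × 7.88% = 12.24%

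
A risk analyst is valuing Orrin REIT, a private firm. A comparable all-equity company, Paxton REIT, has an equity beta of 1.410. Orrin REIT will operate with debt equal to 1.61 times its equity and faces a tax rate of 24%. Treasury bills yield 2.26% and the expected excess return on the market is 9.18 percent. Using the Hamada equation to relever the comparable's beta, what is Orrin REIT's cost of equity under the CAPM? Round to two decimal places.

β_L = β_U × [1 + (1 − t)(D/E)] = 1.410 × [1 + (1 − 0.24) × 1.61]
    = 1.410 × [1 + 0.76 × 1.61] = 1.410 × 2.2236 = 3.1353
E(R) = R_f + β_L × MRP = 2.26% + 3.1353 × 9.18% = 31.04%

31.04%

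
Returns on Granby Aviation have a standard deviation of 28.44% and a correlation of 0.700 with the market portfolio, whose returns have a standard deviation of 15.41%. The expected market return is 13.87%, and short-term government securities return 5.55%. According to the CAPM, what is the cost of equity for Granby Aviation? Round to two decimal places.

β = ρ × σ_i / σ_m = 0.700 × 28.44% / 15.41% = 1.2919
MRP = 13.87% − 5.55% = 8.32%
E(R) = 5.55% + 1.2919 × 8.32% = 16.30%

16.30%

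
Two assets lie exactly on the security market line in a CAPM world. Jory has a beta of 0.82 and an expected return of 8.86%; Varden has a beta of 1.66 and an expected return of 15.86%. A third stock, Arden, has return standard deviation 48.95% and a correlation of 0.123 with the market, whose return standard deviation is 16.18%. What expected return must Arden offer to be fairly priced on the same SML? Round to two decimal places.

5.13%

MRP = (15.86% − 8.86%) / (1.66 − 0.82) = 8.3333%
R_f = 8.86% − 0.82 × 8.3333% = 2.0267%
β_Arden = ρ·σ_i/σ_m = 0.123 × 48.95 / 16.18 = 0.3721
E(R_Arden) = R_f + β × MRP = 2.0267% + 0.3721 × 8.3333% = 5.13%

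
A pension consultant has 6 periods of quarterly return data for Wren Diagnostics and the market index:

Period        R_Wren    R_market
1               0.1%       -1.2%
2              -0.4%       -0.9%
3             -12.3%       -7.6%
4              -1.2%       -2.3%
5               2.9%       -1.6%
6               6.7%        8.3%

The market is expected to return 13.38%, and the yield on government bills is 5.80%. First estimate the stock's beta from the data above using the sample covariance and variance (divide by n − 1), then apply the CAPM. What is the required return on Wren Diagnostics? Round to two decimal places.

14.05%

Mean R_i = (0.1 − 0.4 − 12.3 − 1.2 + 2.9 + 6.7) / 6 = -0.7000%
Mean R_m = (-1.2 − 0.9 − 7.6 − 2.3 − 1.6 + 8.3) / 6 = -0.8833%
Σ(R_i − R̄_i)(R_m − R̄_m) = 143.7400  ⇒  Cov = 143.7400 / 5 = 28.7480
Σ(R_m − R̄_m)² = 132.0683  ⇒  Var(R_m) = 132.0683 / 5 = 26.4137
β = Cov / Var(R_m) = 28.7480 / 26.4137 = 1.0884
MRP = 13.38% − 5.80% = 7.58%
E(R) = R_f + β × MRP = 5.80% + 1.0884 × 7.58% = 14.05%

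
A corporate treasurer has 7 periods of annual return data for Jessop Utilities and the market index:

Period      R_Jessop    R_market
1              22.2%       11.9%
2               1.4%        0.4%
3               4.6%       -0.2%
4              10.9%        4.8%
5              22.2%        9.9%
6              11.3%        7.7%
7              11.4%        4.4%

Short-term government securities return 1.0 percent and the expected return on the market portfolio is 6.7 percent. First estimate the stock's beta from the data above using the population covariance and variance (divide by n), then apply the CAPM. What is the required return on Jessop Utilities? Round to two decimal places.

10.38%

Mean R_i = (22.2 + 1.4 + 4.6 + 10.9 + 22.2 + 11.3 + 11.4) / 7 = 12.0000%
Mean R_m = (11.9 + 0.4 − 0.2 + 4.8 + 9.9 + 7.7 + 4.4) / 7 = 5.5571%
Σ(R_i − R̄_i)(R_m − R̄_m) = 206.2900  ⇒  Cov = 206.2900 / 7 = 29.4700
Σ(R_m − R̄_m)² = 125.3371  ⇒  Var(R_m) = 125.3371 / 7 = 17.9053
β = Cov / Var(R_m) = 29.4700 / 17.9053 = 1.6459
MRP = 6.7% − 1.0% = 5.70%
E(R) = R_f + β × MRP = 1.0% + 1.6459 × 5.7% = 10.38%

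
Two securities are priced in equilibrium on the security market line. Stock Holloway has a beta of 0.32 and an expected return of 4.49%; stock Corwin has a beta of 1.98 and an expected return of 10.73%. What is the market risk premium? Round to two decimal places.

3.76%

Both satisfy E(R) = R_f + β·MRP, so the slope of the SML is
MRP = (10.73% − 4.49%) / (1.98 − 0.32) = 6.24% / 1.66 = 3.7590%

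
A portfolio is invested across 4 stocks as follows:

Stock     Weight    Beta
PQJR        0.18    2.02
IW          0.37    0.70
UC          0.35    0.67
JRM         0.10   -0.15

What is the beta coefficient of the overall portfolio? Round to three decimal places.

β_P = Σ w_i β_i = 0.18×2.02 + 0.37×0.70 + 0.35×0.67 + 0.10×-0.15 = 0.8421

0.842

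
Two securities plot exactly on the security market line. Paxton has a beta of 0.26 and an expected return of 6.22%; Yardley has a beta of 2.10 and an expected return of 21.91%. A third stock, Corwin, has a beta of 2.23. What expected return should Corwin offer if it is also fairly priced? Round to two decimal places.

23.02%

MRP (SML slope) = (21.91% − 6.22%) / (2.10 − 0.26) = 15.69% / 1.84 = 8.5272%
R_f (intercept) = 6.22% − 0.26 × 8.5272% = 4.0029%
E(R_Corwin) = R_f + β × MRP = 4.0029% + 2.23 × 8.5272% = 23.02%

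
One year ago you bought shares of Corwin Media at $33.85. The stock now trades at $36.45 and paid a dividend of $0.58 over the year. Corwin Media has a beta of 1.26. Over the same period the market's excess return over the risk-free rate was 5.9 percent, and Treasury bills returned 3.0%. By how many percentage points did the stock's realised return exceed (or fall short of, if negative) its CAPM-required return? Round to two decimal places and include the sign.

Realised HPR = (P1 + D1 − P0) / P0 = (36.45 + 0.58 − 33.85) / 33.85 = 3.18 / 33.85 = 9.3944%
CAPM required = R_f + β·MRP = 3.0% + 1.26 × 5.9% = 10.4340%
α = realised − required = 9.3944% − 10.4340% = -1.04%

-1.04%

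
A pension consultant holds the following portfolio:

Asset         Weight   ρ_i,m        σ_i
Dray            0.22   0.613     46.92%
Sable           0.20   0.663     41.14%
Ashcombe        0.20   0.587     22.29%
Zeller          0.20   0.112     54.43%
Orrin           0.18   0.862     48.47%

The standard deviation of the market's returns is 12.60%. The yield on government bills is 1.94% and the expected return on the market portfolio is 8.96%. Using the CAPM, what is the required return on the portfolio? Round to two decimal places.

14.83%

β_Dray = 0.613 × 46.92% / 12.60% = 2.2827
β_Sable = 0.663 × 41.14% / 12.60% = 2.1647
β_Ashcombe = 0.587 × 22.29% / 12.60% = 1.0384
β_Zeller = 0.112 × 54.43% / 12.60% = 0.4838
β_Orrin = 0.862 × 48.47% / 12.60% = 3.3160
β_P = Σ w_i β_i = 0.22×2.2827 + 0.20×2.1647 + 0.20×1.0384 + 0.20×0.4838 + 0.18×3.3160 = 1.8365
MRP = 8.96% − 1.94% = 7.02%
E(R_P) = R_f + β_P × MRP = 1.94% + 1.8365 × 7.02% = 14.83%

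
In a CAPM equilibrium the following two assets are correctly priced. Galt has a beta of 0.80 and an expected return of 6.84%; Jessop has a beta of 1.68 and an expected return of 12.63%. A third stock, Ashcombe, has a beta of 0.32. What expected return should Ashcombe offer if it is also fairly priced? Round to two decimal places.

3.68%

MRP (SML slope) = (12.63% − 6.84%) / (1.68 − 0.80) = 5.79% / 0.88 = 6.5795%
R_f (intercept) = 6.84% − 0.80 × 6.5795% = 1.5764%
E(R_Ashcombe) = R_f + β × MRP = 1.5764% + 0.32 × 6.5795% = 3.68%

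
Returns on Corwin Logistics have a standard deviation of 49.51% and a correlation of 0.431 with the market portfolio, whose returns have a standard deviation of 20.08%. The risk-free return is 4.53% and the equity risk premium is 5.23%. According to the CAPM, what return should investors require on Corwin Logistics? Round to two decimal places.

β = ρ × σ_i / σ_m = 0.431 × 49.51% / 20.08% = 1.0627
E(R) = 4.53% + 1.0627 × 5.23% = 10.09%

10.09%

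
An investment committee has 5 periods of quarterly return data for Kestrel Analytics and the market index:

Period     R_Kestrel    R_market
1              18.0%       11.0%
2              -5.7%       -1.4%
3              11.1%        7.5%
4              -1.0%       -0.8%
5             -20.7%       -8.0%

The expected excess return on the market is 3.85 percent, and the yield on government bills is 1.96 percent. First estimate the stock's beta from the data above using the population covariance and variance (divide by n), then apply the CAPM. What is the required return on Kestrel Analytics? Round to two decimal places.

Mean R_i = (18.0 − 5.7 + 11.1 − 1.0 − 20.7) / 5 = 0.3400%
Mean R_m = (11.0 − 1.4 + 7.5 − 0.8 − 8.0) / 5 = 1.6600%
Σ(R_i − R̄_i)(R_m − R̄_m) = 452.8080  ⇒  Cov = 452.8080 / 5 = 90.5616
Σ(R_m − R̄_m)² = 230.0720  ⇒  Var(R_m) = 230.0720 / 5 = 46.0144
β = Cov / Var(R_m) = 90.5616 / 46.0144 = 1.9681
E(R) = R_f + β × MRP = 1.96% + 1.9681 × 3.85% = 9.54%

9.54%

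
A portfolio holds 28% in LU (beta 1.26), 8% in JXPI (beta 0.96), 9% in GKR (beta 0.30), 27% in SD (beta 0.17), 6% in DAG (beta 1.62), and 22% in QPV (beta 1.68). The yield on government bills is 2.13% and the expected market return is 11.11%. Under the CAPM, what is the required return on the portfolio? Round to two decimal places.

10.83%

β_P = Σ w_i β_i = 0.28×1.26 + 0.08×0.96 + 0.09×0.30 + 0.27×0.17 + 0.06×1.62 + 0.22×1.68 = 0.9693
MRP = 11.11% − 2.13% = 8.98%
E(R_P) = R_f + β_P × MRP = 2.13% + 0.9693 × 8.98% = 10.83%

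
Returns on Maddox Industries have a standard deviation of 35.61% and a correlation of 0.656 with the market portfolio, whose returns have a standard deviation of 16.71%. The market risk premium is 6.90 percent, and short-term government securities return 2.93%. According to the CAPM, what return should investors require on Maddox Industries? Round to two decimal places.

β = ρ × σ_i / σ_m = 0.656 × 35.61% / 16.71% = 1.3980
E(R) = 2.93% + 1.3980 × 6.90% = 12.58%

12.58%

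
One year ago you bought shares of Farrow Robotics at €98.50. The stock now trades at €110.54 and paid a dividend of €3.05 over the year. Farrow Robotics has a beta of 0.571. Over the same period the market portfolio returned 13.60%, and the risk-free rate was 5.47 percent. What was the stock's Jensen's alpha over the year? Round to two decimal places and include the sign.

+5.21%

Realised HPR = (P1 + D1 − P0) / P0 = (110.54 + 3.05 − 98.50) / 98.50 = 15.09 / 98.50 = 15.3198%
MRP = 13.60% − 5.47% = 8.13%
CAPM required = R_f + β·MRP = 5.47% + 0.571 × 8.13% = 10.11223%
α = realised − required = 15.3198% − 10.11223% = +5.21%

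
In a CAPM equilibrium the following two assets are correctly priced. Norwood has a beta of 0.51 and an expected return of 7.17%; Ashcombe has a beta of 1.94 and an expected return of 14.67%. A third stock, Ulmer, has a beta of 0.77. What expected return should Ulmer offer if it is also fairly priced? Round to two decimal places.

8.53%

MRP (SML slope) = (14.67% − 7.17%) / (1.94 − 0.51) = 7.50% / 1.43 = 5.2448%
R_f (intercept) = 7.17% − 0.51 × 5.2448% = 4.4952%
E(R_Ulmer) = R_f + β × MRP = 4.4952% + 0.77 × 5.2448% = 8.53%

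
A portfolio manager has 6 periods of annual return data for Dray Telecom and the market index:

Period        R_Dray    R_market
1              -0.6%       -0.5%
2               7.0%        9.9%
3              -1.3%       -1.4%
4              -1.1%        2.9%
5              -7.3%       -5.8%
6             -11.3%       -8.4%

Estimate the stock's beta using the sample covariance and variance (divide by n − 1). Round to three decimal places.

Mean R_i = (-0.6 + 7.0 − 1.3 − 1.1 − 7.3 − 11.3) / 6 = -2.4333%
Mean R_m = (-0.5 + 9.9 − 1.4 + 2.9 − 5.8 − 8.4) / 6 = -0.5500%
Σ(R_i − R̄_i)(R_m − R̄_m) = 197.4600  ⇒  Cov = 197.4600 / 5 = 39.4920
Σ(R_m − R̄_m)² = 211.0150  ⇒  Var(R_m) = 211.0150 / 5 = 42.2030
β = Cov / Var(R_m) = 39.4920 / 42.2030 = 0.9358

0.936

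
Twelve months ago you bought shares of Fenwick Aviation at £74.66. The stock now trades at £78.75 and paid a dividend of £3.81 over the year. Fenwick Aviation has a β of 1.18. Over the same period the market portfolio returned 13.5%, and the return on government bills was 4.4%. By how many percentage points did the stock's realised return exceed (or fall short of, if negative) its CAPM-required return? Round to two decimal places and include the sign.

Realised HPR = (P1 + D1 − P0) / P0 = (78.75 + 3.81 − 74.66) / 74.66 = 7.90 / 74.66 = 10.5813%
MRP = 13.5% − 4.4% = 9.10%
CAPM required = R_f + β·MRP = 4.4% + 1.18 × 9.1% = 15.1380%
α = realised − required = 10.5813% − 15.1380% = -4.56%

-4.56%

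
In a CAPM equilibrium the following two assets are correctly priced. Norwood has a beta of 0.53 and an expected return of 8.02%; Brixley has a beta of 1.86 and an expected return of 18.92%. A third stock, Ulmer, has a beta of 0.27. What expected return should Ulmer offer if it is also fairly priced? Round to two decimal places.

5.89%

MRP (SML slope) = (18.92% − 8.02%) / (1.86 − 0.53) = 10.90% / 1.33 = 8.1955%
R_f (intercept) = 8.02% − 0.53 × 8.1955% = 3.6764%
E(R_Ulmer) = R_f + β × MRP = 3.6764% + 0.27 × 8.1955% = 5.89%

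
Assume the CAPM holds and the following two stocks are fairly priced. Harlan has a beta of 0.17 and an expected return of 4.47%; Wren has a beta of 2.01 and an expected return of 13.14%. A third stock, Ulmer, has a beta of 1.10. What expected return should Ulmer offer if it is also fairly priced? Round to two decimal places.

MRP (SML slope) = (13.14% − 4.47%) / (2.01 − 0.17) = 8.67% / 1.84 = 4.7120%
R_f (intercept) = 4.47% − 0.17 × 4.7120% = 3.6690%
E(R_Ulmer) = R_f + β × MRP = 3.6690% + 1.10 × 4.7120% = 8.85%

8.85%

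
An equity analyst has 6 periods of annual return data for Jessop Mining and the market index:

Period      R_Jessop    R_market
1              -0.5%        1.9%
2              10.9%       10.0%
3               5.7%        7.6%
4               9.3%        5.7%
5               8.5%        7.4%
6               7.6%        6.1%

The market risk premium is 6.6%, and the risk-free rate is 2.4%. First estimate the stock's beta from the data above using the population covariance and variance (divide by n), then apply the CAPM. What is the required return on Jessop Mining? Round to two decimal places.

Mean R_i = (-0.5 + 10.9 + 5.7 + 9.3 + 8.5 + 7.6) / 6 = 6.9167%
Mean R_m = (1.9 + 10.0 + 7.6 + 5.7 + 7.4 + 6.1) / 6 = 6.4500%
Σ(R_i − R̄_i)(R_m − R̄_m) = 45.9650  ⇒  Cov = 45.9650 / 6 = 7.6608
Σ(R_m − R̄_m)² = 36.2150  ⇒  Var(R_m) = 36.2150 / 6 = 6.0358
β = Cov / Var(R_m) = 7.6608 / 6.0358 = 1.2692
E(R) = R_f + β × MRP = 2.4% + 1.2692 × 6.6% = 10.78%

10.78%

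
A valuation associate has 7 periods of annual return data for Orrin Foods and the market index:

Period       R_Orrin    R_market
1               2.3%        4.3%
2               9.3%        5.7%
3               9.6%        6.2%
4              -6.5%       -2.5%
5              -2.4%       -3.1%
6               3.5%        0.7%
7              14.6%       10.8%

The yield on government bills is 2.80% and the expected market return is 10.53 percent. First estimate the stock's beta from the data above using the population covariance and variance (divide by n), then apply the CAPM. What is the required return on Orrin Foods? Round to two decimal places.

Mean R_i = (2.3 + 9.3 + 9.6 − 6.5 − 2.4 + 3.5 + 14.6) / 7 = 4.3429%
Mean R_m = (4.3 + 5.7 + 6.2 − 2.5 − 3.1 + 0.7 + 10.8) / 7 = 3.1571%
Σ(R_i − R̄_i)(R_m − R̄_m) = 210.2629  ⇒  Cov = 210.2629 / 7 = 30.0376
Σ(R_m − R̄_m)² = 152.6371  ⇒  Var(R_m) = 152.6371 / 7 = 21.8053
β = Cov / Var(R_m) = 30.0376 / 21.8053 = 1.3775
MRP = 10.53% − 2.80% = 7.73%
E(R) = R_f + β × MRP = 2.80% + 1.3775 × 7.73% = 13.45%

13.45%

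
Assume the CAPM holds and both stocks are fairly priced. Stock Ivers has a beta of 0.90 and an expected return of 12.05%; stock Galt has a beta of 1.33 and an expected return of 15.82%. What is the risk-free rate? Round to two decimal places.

Both satisfy E(R) = R_f + β·MRP, so the slope of the SML is
MRP = (15.82% − 12.05%) / (1.33 − 0.90) = 3.77% / 0.43 = 8.7674%
R_f = E(R_Ivers) − β_Ivers·MRP = 12.05% − 0.90 × 8.7674% = 4.1593%

4.16%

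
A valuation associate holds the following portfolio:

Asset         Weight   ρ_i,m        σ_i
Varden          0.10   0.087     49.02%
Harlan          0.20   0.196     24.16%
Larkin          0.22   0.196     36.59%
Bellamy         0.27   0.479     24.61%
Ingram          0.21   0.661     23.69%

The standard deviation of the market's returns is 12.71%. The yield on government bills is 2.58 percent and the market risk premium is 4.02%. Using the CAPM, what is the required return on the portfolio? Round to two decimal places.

β_Varden = 0.087 × 49.02% / 12.71% = 0.3355
β_Harlan = 0.196 × 24.16% / 12.71% = 0.3726
β_Larkin = 0.196 × 36.59% / 12.71% = 0.5643
β_Bellamy = 0.479 × 24.61% / 12.71% = 0.9275
β_Ingram = 0.661 × 23.69% / 12.71% = 1.2320
β_P = Σ w_i β_i = 0.10×0.3355 + 0.20×0.3726 + 0.22×0.5643 + 0.27×0.9275 + 0.21×1.2320 = 0.7414
E(R_P) = R_f + β_P × MRP = 2.58% + 0.7414 × 4.02% = 5.56%

5.56%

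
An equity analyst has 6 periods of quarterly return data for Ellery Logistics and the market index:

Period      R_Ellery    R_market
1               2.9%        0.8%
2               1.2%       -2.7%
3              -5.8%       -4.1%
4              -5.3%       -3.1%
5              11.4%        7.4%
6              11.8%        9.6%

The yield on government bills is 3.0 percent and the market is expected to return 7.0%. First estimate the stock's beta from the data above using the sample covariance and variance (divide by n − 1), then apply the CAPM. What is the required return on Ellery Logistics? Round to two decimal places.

Mean R_i = (2.9 + 1.2 − 5.8 − 5.3 + 11.4 + 11.8) / 6 = 2.7000%
Mean R_m = (0.8 − 2.7 − 4.1 − 3.1 + 7.4 + 9.6) / 6 = 1.3167%
Σ(R_i − R̄_i)(R_m − R̄_m) = 215.6000  ⇒  Cov = 215.6000 / 5 = 43.1200
Σ(R_m − R̄_m)² = 170.8683  ⇒  Var(R_m) = 170.8683 / 5 = 34.1737
β = Cov / Var(R_m) = 43.1200 / 34.1737 = 1.2618
MRP = 7.0% − 3.0% = 4.00%
E(R) = R_f + β × MRP = 3.0% + 1.2618 × 4.0% = 8.05%

8.05%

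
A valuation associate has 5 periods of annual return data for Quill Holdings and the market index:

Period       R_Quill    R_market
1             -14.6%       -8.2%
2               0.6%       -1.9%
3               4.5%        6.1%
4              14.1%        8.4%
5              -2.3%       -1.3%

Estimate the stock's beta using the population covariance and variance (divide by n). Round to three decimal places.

Mean R_i = (-14.6 + 0.6 + 4.5 + 14.1 − 2.3) / 5 = 0.4600%
Mean R_m = (-8.2 − 1.9 + 6.1 + 8.4 − 1.3) / 5 = 0.6200%
Σ(R_i − R̄_i)(R_m − R̄_m) = 266.0340  ⇒  Cov = 266.0340 / 5 = 53.2068
Σ(R_m − R̄_m)² = 178.3880  ⇒  Var(R_m) = 178.3880 / 5 = 35.6776
β = Cov / Var(R_m) = 53.2068 / 35.6776 = 1.4913

1.491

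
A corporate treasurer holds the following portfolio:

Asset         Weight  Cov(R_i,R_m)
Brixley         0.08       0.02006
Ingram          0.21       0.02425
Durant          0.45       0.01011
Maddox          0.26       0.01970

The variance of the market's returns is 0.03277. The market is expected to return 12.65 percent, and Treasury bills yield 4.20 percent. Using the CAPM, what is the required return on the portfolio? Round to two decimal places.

β_Brixley = 0.02006 / 0.03277 = 0.6121
β_Ingram = 0.02425 / 0.03277 = 0.7400
β_Durant = 0.01011 / 0.03277 = 0.3085
β_Maddox = 0.01970 / 0.03277 = 0.6012
β_P = Σ w_i β_i = 0.08×0.6121 + 0.21×0.7400 + 0.45×0.3085 + 0.26×0.6012 = 0.4995
MRP = 12.65% − 4.20% = 8.45%
E(R_P) = R_f + β_P × MRP = 4.20% + 0.4995 × 8.45% = 8.42%

8.42%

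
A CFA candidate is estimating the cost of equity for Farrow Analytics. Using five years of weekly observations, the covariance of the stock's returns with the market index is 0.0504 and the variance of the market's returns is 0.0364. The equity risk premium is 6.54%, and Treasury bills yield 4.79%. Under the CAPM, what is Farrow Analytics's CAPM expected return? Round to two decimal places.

β = Cov(R_i, R_m) / Var(R_m) = 0.0504 / 0.0364 = 1.3846
E(R) = R_f + β × MRP = 4.79% + 1.3846 × 6.54% = 13.85%

13.85%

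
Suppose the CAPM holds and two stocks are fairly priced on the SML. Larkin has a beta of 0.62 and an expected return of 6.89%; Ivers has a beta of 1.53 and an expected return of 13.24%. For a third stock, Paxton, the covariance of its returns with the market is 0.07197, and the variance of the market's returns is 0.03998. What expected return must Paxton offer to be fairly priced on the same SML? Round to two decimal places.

15.13%

MRP = (13.24% − 6.89%) / (1.53 − 0.62) = 6.9780%
R_f = 6.89% − 0.62 × 6.9780% = 2.5636%
β_Paxton = Cov / Var(R_m) = 0.07197 / 0.03998 = 1.8002
E(R_Paxton) = R_f + β × MRP = 2.5636% + 1.8002 × 6.9780% = 15.13%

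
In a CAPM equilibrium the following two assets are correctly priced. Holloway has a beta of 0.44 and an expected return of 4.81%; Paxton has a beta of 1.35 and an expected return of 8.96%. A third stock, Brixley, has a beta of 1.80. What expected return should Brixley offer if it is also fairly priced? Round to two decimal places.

11.01%

MRP (SML slope) = (8.96% − 4.81%) / (1.35 − 0.44) = 4.15% / 0.91 = 4.5604%
R_f (intercept) = 4.81% − 0.44 × 4.5604% = 2.8034%
E(R_Brixley) = R_f + β × MRP = 2.8034% + 1.80 × 4.5604% = 11.01%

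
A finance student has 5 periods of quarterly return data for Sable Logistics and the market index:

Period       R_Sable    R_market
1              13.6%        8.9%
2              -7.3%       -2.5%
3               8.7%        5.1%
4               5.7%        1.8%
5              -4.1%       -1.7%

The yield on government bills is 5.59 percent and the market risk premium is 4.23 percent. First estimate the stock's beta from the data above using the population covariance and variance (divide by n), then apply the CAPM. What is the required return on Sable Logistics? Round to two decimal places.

13.16%

Mean R_i = (13.6 − 7.3 + 8.7 + 5.7 − 4.1) / 5 = 3.3200%
Mean R_m = (8.9 − 2.5 + 5.1 + 1.8 − 1.7) / 5 = 2.3200%
Σ(R_i − R̄_i)(R_m − R̄_m) = 162.3780  ⇒  Cov = 162.3780 / 5 = 32.4756
Σ(R_m − R̄_m)² = 90.6880  ⇒  Var(R_m) = 90.6880 / 5 = 18.1376
β = Cov / Var(R_m) = 32.4756 / 18.1376 = 1.7905
E(R) = R_f + β × MRP = 5.59% + 1.7905 × 4.23% = 13.16%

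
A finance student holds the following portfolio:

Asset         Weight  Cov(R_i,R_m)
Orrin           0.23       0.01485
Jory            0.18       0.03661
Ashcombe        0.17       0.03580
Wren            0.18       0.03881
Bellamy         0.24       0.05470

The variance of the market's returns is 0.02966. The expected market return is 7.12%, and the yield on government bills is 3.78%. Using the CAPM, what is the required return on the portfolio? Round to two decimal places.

β_Orrin = 0.01485 / 0.02966 = 0.5007
β_Jory = 0.03661 / 0.02966 = 1.2343
β_Ashcombe = 0.03580 / 0.02966 = 1.2070
β_Wren = 0.03881 / 0.02966 = 1.3085
β_Bellamy = 0.05470 / 0.02966 = 1.8442
β_P = Σ w_i β_i = 0.23×0.5007 + 0.18×1.2343 + 0.17×1.2070 + 0.18×1.3085 + 0.24×1.8442 = 1.2207
MRP = 7.12% − 3.78% = 3.34%
E(R_P) = R_f + β_P × MRP = 3.78% + 1.2207 × 3.34% = 7.86%

7.86%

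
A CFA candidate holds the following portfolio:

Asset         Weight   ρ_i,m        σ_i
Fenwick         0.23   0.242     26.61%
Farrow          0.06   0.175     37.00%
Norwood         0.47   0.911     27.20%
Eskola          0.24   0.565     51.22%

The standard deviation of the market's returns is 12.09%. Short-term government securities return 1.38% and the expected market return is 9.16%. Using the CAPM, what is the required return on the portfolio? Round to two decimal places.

β_Fenwick = 0.242 × 26.61% / 12.09% = 0.5326
β_Farrow = 0.175 × 37.00% / 12.09% = 0.5356
β_Norwood = 0.911 × 27.20% / 12.09% = 2.0496
β_Eskola = 0.565 × 51.22% / 12.09% = 2.3937
β_P = Σ w_i β_i = 0.23×0.5326 + 0.06×0.5356 + 0.47×2.0496 + 0.24×2.3937 = 1.6924
MRP = 9.16% − 1.38% = 7.78%
E(R_P) = R_f + β_P × MRP = 1.38% + 1.6924 × 7.78% = 14.55%

14.55%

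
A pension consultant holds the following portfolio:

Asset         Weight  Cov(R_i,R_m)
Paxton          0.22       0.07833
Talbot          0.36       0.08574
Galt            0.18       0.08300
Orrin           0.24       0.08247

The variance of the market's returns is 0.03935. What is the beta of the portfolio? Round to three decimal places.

β_Paxton = 0.07833 / 0.03935 = 1.9906
β_Talbot = 0.08574 / 0.03935 = 2.1789
β_Galt = 0.08300 / 0.03935 = 2.1093
β_Orrin = 0.08247 / 0.03935 = 2.0958
β_P = Σ w_i β_i = 0.22×1.9906 + 0.36×2.1789 + 0.18×2.1093 + 0.24×2.0958 = 2.1050

2.105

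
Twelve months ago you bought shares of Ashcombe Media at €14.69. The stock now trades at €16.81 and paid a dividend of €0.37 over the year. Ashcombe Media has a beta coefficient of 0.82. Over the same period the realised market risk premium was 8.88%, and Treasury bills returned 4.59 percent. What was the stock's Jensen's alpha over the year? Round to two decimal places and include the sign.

+5.08%

Realised HPR = (P1 + D1 − P0) / P0 = (16.81 + 0.37 − 14.69) / 14.69 = 2.49 / 14.69 = 16.9503%
CAPM required = R_f + β·MRP = 4.59% + 0.82 × 8.88% = 11.8716%
α = realised − required = 16.9503% − 11.8716% = +5.08%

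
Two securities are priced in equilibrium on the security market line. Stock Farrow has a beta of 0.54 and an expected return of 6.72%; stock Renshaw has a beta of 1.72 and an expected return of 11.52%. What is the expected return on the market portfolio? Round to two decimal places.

8.59%

Both satisfy E(R) = R_f + β·MRP, so the slope of the SML is
MRP = (11.52% − 6.72%) / (1.72 − 0.54) = 4.80% / 1.18 = 4.0678%
R_f = E(R_Farrow) − β_Farrow·MRP = 6.72% − 0.54 × 4.0678% = 4.5234%
E(R_m) = R_f + MRP = 4.5234% + 4.0678% = 8.59%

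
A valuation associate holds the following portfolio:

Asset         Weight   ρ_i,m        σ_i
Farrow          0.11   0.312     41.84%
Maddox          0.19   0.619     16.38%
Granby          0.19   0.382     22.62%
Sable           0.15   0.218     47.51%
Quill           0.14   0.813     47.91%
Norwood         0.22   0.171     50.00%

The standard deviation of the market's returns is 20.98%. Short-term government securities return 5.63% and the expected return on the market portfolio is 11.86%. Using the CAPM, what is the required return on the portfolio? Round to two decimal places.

β_Farrow = 0.312 × 41.84% / 20.98% = 0.6222
β_Maddox = 0.619 × 16.38% / 20.98% = 0.4833
β_Granby = 0.382 × 22.62% / 20.98% = 0.4119
β_Sable = 0.218 × 47.51% / 20.98% = 0.4937
β_Quill = 0.813 × 47.91% / 20.98% = 1.8566
β_Norwood = 0.171 × 50.00% / 20.98% = 0.4075
β_P = Σ w_i β_i = 0.11×0.6222 + 0.19×0.4833 + 0.19×0.4119 + 0.15×0.4937 + 0.14×1.8566 + 0.22×0.4075 = 0.6622
MRP = 11.86% − 5.63% = 6.23%
E(R_P) = R_f + β_P × MRP = 5.63% + 0.6622 × 6.23% = 9.76%

9.76%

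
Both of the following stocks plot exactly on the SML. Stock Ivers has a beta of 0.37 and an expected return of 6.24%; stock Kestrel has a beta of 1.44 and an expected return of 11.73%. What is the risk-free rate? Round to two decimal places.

4.34%

Both satisfy E(R) = R_f + β·MRP, so the slope of the SML is
MRP = (11.73% − 6.24%) / (1.44 − 0.37) = 5.49% / 1.07 = 5.1308%
R_f = E(R_Ivers) − β_Ivers·MRP = 6.24% − 0.37 × 5.1308% = 4.3416%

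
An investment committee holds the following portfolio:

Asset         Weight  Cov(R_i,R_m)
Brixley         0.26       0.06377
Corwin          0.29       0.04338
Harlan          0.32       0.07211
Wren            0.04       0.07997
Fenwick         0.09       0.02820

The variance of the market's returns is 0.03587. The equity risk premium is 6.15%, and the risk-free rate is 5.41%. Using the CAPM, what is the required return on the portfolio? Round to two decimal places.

15.35%

β_Brixley = 0.06377 / 0.03587 = 1.7778
β_Corwin = 0.04338 / 0.03587 = 1.2094
β_Harlan = 0.07211 / 0.03587 = 2.0103
β_Wren = 0.07997 / 0.03587 = 2.2294
β_Fenwick = 0.02820 / 0.03587 = 0.7862
β_P = Σ w_i β_i = 0.26×1.7778 + 0.29×1.2094 + 0.32×2.0103 + 0.04×2.2294 + 0.09×0.7862 = 1.6162
E(R_P) = R_f + β_P × MRP = 5.41% + 1.6162 × 6.15% = 15.35%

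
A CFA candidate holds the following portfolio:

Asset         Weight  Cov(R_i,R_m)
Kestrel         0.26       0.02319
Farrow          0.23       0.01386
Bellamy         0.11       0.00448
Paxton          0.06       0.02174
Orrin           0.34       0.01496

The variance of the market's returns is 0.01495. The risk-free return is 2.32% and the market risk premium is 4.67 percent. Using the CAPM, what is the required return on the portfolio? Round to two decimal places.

β_Kestrel = 0.02319 / 0.01495 = 1.5512
β_Farrow = 0.01386 / 0.01495 = 0.9271
β_Bellamy = 0.00448 / 0.01495 = 0.2997
β_Paxton = 0.02174 / 0.01495 = 1.4542
β_Orrin = 0.01496 / 0.01495 = 1.0007
β_P = Σ w_i β_i = 0.26×1.5512 + 0.23×0.9271 + 0.11×0.2997 + 0.06×1.4542 + 0.34×1.0007 = 1.0770
E(R_P) = R_f + β_P × MRP = 2.32% + 1.0770 × 4.67% = 7.35%

7.35%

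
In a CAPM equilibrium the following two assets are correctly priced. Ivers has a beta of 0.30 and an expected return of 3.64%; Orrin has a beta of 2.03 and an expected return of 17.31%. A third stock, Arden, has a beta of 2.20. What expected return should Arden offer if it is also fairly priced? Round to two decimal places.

18.65%

MRP (SML slope) = (17.31% − 3.64%) / (2.03 − 0.30) = 13.67% / 1.73 = 7.9017%
R_f (intercept) = 3.64% − 0.30 × 7.9017% = 1.2695%
E(R_Arden) = R_f + β × MRP = 1.2695% + 2.20 × 7.9017% = 18.65%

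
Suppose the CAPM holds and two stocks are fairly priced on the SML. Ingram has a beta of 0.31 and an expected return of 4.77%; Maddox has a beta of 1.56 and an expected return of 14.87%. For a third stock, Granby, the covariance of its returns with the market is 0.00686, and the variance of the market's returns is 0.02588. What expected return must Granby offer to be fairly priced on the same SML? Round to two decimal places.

4.41%

MRP = (14.87% − 4.77%) / (1.56 − 0.31) = 8.0800%
R_f = 4.77% − 0.31 × 8.0800% = 2.2652%
β_Granby = Cov / Var(R_m) = 0.00686 / 0.02588 = 0.2651
E(R_Granby) = R_f + β × MRP = 2.2652% + 0.2651 × 8.0800% = 4.41%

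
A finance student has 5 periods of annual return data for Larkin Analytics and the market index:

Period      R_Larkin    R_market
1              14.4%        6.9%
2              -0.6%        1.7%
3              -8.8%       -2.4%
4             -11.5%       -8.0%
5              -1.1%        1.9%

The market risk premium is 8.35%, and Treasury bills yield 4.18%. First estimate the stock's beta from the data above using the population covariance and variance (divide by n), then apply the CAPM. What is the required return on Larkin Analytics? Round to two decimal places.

18.30%

Mean R_i = (14.4 − 0.6 − 8.8 − 11.5 − 1.1) / 5 = -1.5200%
Mean R_m = (6.9 + 1.7 − 2.4 − 8.0 + 1.9) / 5 = 0.0200%
Σ(R_i − R̄_i)(R_m − R̄_m) = 209.5220  ⇒  Cov = 209.5220 / 5 = 41.9044
Σ(R_m − R̄_m)² = 123.8680  ⇒  Var(R_m) = 123.8680 / 5 = 24.7736
β = Cov / Var(R_m) = 41.9044 / 24.7736 = 1.6915
E(R) = R_f + β × MRP = 4.18% + 1.6915 × 8.35% = 18.30%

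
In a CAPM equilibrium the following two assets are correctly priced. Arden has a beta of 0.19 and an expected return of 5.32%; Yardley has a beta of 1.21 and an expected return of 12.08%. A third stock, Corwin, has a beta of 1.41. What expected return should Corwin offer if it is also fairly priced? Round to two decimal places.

MRP (SML slope) = (12.08% − 5.32%) / (1.21 − 0.19) = 6.76% / 1.02 = 6.6275%
R_f (intercept) = 5.32% − 0.19 × 6.6275% = 4.0608%
E(R_Corwin) = R_f + β × MRP = 4.0608% + 1.41 × 6.6275% = 13.41%

13.41%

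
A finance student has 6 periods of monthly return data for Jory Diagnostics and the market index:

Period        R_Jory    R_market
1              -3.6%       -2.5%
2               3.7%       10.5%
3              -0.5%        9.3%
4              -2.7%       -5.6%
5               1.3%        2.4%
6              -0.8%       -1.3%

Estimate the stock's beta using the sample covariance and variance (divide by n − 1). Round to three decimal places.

0.317

Mean R_i = (-3.6 + 3.7 − 0.5 − 2.7 + 1.3 − 0.8) / 6 = -0.4333%
Mean R_m = (-2.5 + 10.5 + 9.3 − 5.6 + 2.4 − 1.3) / 6 = 2.1333%
Σ(R_i − R̄_i)(R_m − R̄_m) = 68.0267  ⇒  Cov = 68.0267 / 5 = 13.6053
Σ(R_m − R̄_m)² = 214.4933  ⇒  Var(R_m) = 214.4933 / 5 = 42.8987
β = Cov / Var(R_m) = 13.6053 / 42.8987 = 0.3171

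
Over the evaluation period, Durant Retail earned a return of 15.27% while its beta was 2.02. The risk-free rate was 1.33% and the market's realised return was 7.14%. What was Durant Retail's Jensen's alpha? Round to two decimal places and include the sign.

Market excess return = 7.14% − 1.33% = 5.81%
CAPM benchmark = R_f + β(R_m − R_f) = 1.33% + 2.02 × 5.81% = 13.0662%
α = actual − benchmark = 15.27% − 13.0662% = +2.20%

+2.20%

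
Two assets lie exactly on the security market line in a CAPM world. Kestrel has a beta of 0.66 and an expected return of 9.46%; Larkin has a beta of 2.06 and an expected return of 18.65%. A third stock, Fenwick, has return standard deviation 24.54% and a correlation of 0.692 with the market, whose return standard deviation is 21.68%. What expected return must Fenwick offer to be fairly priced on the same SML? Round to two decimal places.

MRP = (18.65% − 9.46%) / (2.06 − 0.66) = 6.5643%
R_f = 9.46% − 0.66 × 6.5643% = 5.1276%
β_Fenwick = ρ·σ_i/σ_m = 0.692 × 24.54 / 21.68 = 0.7833
E(R_Fenwick) = R_f + β × MRP = 5.1276% + 0.7833 × 6.5643% = 10.27%

10.27%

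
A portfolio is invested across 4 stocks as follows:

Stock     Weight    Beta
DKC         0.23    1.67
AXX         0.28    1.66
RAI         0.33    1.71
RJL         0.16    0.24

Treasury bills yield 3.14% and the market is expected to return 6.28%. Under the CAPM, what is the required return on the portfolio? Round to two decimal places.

7.70%

β_P = Σ w_i β_i = 0.23×1.67 + 0.28×1.66 + 0.33×1.71 + 0.16×0.24 = 1.4516
MRP = 6.28% − 3.14% = 3.14%
E(R_P) = R_f + β_P × MRP = 3.14% + 1.4516 × 3.14% = 7.70%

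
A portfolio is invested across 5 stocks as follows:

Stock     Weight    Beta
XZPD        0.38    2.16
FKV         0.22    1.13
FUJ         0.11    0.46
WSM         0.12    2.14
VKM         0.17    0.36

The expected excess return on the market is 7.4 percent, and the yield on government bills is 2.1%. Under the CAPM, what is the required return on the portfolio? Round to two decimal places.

12.74%

β_P = Σ w_i β_i = 0.38×2.16 + 0.22×1.13 + 0.11×0.46 + 0.12×2.14 + 0.17×0.36 = 1.4380
E(R_P) = R_f + β_P × MRP = 2.1% + 1.4380 × 7.4% = 12.74%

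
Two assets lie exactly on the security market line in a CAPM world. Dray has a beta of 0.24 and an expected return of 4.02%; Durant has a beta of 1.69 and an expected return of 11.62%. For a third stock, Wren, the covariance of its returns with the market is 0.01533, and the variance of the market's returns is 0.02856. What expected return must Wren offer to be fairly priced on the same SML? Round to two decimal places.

MRP = (11.62% − 4.02%) / (1.69 − 0.24) = 5.2414%
R_f = 4.02% − 0.24 × 5.2414% = 2.7621%
β_Wren = Cov / Var(R_m) = 0.01533 / 0.02856 = 0.5368
E(R_Wren) = R_f + β × MRP = 2.7621% + 0.5368 × 5.2414% = 5.58%

5.58%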